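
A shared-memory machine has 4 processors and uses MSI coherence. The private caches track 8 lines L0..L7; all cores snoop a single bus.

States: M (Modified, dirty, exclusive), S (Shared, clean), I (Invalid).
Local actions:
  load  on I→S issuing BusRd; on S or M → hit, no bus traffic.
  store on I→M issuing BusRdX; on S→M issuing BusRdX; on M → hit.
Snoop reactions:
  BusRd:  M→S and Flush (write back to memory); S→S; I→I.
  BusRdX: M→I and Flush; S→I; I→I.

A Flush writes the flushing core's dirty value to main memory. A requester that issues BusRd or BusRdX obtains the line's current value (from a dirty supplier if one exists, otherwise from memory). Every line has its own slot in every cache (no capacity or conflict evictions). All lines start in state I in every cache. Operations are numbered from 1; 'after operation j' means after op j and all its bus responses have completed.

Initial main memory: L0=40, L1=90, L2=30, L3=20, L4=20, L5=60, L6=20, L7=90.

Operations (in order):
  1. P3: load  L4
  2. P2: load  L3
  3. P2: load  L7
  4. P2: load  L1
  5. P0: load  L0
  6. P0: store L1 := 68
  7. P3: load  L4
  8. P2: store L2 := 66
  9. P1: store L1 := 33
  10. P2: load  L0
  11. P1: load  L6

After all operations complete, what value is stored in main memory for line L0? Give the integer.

memory[L0] = 40

  op1 P3: load  L4 → I/I/I/S on L4; bus BusRd; mem=20
  op2 P2: load  L3 → I/I/S/I on L3; bus BusRd; mem=20
  op3 P2: load  L7 → I/I/S/I on L7; bus BusRd; mem=90
  op4 P2: load  L1 → I/I/S/I on L1; bus BusRd; mem=90
  op5 P0: load  L0 → S/I/I/I on L0; bus BusRd; mem=40
  op6 P0: store L1 := 68 → M/I/I/I on L1; bus BusRdX; mem=90
  op7 P3: load  L4 → I/I/I/S on L4; bus (none); mem=20
  op8 P2: store L2 := 66 → I/I/M/I on L2; bus BusRdX; mem=30
  op9 P1: store L1 := 33 → I/M/I/I on L1; bus BusRdX Flush; mem=68
  op10 P2: load  L0 → S/I/S/I on L0; bus BusRd; mem=40
  op11 P1: load  L6 → I/S/I/I on L6; bus BusRd; mem=20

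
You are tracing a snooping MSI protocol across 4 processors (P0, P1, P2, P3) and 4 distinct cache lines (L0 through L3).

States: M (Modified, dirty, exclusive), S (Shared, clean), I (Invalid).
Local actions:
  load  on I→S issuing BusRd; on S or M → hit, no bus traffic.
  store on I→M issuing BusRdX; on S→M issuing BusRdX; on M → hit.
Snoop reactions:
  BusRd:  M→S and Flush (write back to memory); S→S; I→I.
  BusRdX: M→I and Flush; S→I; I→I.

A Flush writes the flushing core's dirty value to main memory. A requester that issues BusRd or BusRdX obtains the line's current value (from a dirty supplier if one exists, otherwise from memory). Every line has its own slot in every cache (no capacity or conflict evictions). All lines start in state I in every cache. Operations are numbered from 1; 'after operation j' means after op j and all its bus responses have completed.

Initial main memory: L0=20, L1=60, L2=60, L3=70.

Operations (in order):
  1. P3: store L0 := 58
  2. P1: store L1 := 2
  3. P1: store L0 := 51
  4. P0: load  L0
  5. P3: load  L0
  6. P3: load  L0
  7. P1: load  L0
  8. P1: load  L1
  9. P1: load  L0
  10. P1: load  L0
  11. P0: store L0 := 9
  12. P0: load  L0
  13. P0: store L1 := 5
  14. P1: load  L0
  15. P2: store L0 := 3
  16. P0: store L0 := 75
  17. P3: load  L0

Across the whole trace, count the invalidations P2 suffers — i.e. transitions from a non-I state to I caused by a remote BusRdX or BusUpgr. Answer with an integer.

invalidations = 1

[1] P3: store L0 := 58 | P0:I, P1:I, P2:I, P3:M(58) | bus: BusRdX
[2] P1: store L1 := 2 | P0:I, P1:M(2), P2:I, P3:I | bus: BusRdX
[3] P1: store L0 := 51 | P0:I, P1:M(51), P2:I, P3:I | bus: BusRdX,Flush
[4] P0: load  L0 | P0:S(51), P1:S(51), P2:I, P3:I | bus: BusRd,Flush
[5] P3: load  L0 | P0:S(51), P1:S(51), P2:I, P3:S(51) | bus: BusRd
[6] P3: load  L0 | P0:S(51), P1:S(51), P2:I, P3:S(51) | bus: none
[7] P1: load  L0 | P0:S(51), P1:S(51), P2:I, P3:S(51) | bus: none
[8] P1: load  L1 | P0:I, P1:M(2), P2:I, P3:I | bus: none
[9] P1: load  L0 | P0:S(51), P1:S(51), P2:I, P3:S(51) | bus: none
[10] P1: load  L0 | P0:S(51), P1:S(51), P2:I, P3:S(51) | bus: none
[11] P0: store L0 := 9 | P0:M(9), P1:I, P2:I, P3:I | bus: BusRdX
[12] P0: load  L0 | P0:M(9), P1:I, P2:I, P3:I | bus: none
[13] P0: store L1 := 5 | P0:M(5), P1:I, P2:I, P3:I | bus: BusRdX,Flush
[14] P1: load  L0 | P0:S(9), P1:S(9), P2:I, P3:I | bus: BusRd,Flush
[15] P2: store L0 := 3 | P0:I, P1:I, P2:M(3), P3:I | bus: BusRdX
[16] P0: store L0 := 75 | P0:M(75), P1:I, P2:I, P3:I | bus: BusRdX,Flush
[17] P3: load  L0 | P0:S(75), P1:I, P2:I, P3:S(75) | bus: BusRd,Flush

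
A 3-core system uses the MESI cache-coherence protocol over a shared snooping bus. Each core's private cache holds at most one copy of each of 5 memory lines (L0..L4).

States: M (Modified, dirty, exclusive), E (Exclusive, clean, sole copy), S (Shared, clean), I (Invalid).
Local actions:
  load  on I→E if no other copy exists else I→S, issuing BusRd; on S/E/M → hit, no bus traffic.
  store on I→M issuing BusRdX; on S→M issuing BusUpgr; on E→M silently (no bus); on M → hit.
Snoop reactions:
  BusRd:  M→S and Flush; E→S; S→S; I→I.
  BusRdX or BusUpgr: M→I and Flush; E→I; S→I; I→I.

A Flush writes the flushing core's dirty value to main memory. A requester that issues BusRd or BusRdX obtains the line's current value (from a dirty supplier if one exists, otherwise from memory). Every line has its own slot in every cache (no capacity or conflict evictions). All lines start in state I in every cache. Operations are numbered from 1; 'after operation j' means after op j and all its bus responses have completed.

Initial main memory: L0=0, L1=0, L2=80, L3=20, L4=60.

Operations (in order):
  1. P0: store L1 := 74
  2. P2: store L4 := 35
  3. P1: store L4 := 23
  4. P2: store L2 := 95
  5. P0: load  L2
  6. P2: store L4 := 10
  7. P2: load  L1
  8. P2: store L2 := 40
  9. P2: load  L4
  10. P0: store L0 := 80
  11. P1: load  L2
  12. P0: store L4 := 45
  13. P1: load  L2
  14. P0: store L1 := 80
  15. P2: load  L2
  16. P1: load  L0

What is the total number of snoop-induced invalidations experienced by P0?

invalidations = 1

  op1 P0: store L1 := 74 → M/I/I on L1; bus BusRdX; mem=0
  op2 P2: store L4 := 35 → I/I/M on L4; bus BusRdX; mem=60
  op3 P1: store L4 := 23 → I/M/I on L4; bus BusRdX Flush; mem=35
  op4 P2: store L2 := 95 → I/I/M on L2; bus BusRdX; mem=80
  op5 P0: load  L2 → S/I/S on L2; bus BusRd Flush; mem=95
  op6 P2: store L4 := 10 → I/I/M on L4; bus BusRdX Flush; mem=23
  op7 P2: load  L1 → S/I/S on L1; bus BusRd Flush; mem=74
  op8 P2: store L2 := 40 → I/I/M on L2; bus BusUpgr; mem=95
  op9 P2: load  L4 → I/I/M on L4; bus (none); mem=23
  op10 P0: store L0 := 80 → M/I/I on L0; bus BusRdX; mem=0
  op11 P1: load  L2 → I/S/S on L2; bus BusRd Flush; mem=40
  op12 P0: store L4 := 45 → M/I/I on L4; bus BusRdX Flush; mem=10
  op13 P1: load  L2 → I/S/S on L2; bus (none); mem=40
  op14 P0: store L1 := 80 → M/I/I on L1; bus BusUpgr; mem=74
  op15 P2: load  L2 → I/S/S on L2; bus (none); mem=40
  op16 P1: load  L0 → S/S/I on L0; bus BusRd Flush; mem=80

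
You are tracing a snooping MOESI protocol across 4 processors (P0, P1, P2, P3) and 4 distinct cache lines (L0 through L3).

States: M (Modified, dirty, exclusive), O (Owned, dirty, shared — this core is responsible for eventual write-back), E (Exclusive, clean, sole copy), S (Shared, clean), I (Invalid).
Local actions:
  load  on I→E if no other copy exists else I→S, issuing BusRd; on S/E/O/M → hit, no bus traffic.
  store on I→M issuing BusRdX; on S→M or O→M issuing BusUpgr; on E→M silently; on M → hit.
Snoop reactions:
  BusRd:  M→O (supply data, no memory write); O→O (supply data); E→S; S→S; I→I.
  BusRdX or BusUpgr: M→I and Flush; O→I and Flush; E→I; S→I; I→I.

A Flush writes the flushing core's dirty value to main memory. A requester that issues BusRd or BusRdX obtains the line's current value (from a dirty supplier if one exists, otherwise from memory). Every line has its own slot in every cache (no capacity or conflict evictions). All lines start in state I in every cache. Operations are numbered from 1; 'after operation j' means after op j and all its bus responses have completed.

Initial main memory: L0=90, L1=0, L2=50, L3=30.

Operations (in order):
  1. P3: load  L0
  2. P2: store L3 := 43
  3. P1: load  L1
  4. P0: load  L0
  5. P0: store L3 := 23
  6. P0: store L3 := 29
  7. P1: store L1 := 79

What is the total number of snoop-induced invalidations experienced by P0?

step 1: P3: load  L0  ⟶  IIIE  (L0)  txn=BusRd  M[L0]=90
step 2: P2: store L3 := 43  ⟶  IIMI  (L3)  txn=BusRdX  M[L3]=30
step 3: P1: load  L1  ⟶  IEII  (L1)  txn=BusRd  M[L1]=0
step 4: P0: load  L0  ⟶  SIIS  (L0)  txn=BusRd  M[L0]=90
step 5: P0: store L3 := 23  ⟶  MIII  (L3)  txn=BusRdX+Flush  M[L3]=43
step 6: P0: store L3 := 29  ⟶  MIII  (L3)  txn=∅  M[L3]=43
step 7: P1: store L1 := 79  ⟶  IMII  (L1)  txn=∅  M[L1]=0

invalidations = 0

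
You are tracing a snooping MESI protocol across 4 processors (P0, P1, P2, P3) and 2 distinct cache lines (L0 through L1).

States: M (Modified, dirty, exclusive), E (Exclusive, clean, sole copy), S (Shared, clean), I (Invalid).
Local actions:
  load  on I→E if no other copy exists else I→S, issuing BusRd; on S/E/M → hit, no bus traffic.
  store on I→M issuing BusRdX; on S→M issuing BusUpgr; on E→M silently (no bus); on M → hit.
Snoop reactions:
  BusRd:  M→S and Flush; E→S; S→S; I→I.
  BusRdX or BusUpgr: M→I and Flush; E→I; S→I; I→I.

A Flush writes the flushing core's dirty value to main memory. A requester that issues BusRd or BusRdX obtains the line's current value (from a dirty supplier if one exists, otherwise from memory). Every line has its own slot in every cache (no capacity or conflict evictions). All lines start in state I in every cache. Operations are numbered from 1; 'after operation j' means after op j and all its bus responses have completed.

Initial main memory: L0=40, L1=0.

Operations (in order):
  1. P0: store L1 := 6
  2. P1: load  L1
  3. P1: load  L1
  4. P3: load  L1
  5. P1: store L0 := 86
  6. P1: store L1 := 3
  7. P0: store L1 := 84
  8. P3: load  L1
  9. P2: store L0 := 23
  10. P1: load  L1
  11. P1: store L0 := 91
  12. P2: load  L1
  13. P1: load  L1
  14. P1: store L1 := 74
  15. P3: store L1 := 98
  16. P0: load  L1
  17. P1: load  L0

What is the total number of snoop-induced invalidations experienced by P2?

1. P0: store L1 := 6  bus=[BusRdX]  L1: P0=M P1=I P2=I P3=I  mem[L1]=0
2. P1: load  L1  bus=[BusRd,Flush]  L1: P0=S P1=S P2=I P3=I  mem[L1]=6
3. P1: load  L1  bus=[-]  L1: P0=S P1=S P2=I P3=I  mem[L1]=6
4. P3: load  L1  bus=[BusRd]  L1: P0=S P1=S P2=I P3=S  mem[L1]=6
5. P1: store L0 := 86  bus=[BusRdX]  L0: P0=I P1=M P2=I P3=I  mem[L0]=40
6. P1: store L1 := 3  bus=[BusUpgr]  L1: P0=I P1=M P2=I P3=I  mem[L1]=6
7. P0: store L1 := 84  bus=[BusRdX,Flush]  L1: P0=M P1=I P2=I P3=I  mem[L1]=3
8. P3: load  L1  bus=[BusRd,Flush]  L1: P0=S P1=I P2=I P3=S  mem[L1]=84
9. P2: store L0 := 23  bus=[BusRdX,Flush]  L0: P0=I P1=I P2=M P3=I  mem[L0]=86
10. P1: load  L1  bus=[BusRd]  L1: P0=S P1=S P2=I P3=S  mem[L1]=84
11. P1: store L0 := 91  bus=[BusRdX,Flush]  L0: P0=I P1=M P2=I P3=I  mem[L0]=23
12. P2: load  L1  bus=[BusRd]  L1: P0=S P1=S P2=S P3=S  mem[L1]=84
13. P1: load  L1  bus=[-]  L1: P0=S P1=S P2=S P3=S  mem[L1]=84
14. P1: store L1 := 74  bus=[BusUpgr]  L1: P0=I P1=M P2=I P3=I  mem[L1]=84
15. P3: store L1 := 98  bus=[BusRdX,Flush]  L1: P0=I P1=I P2=I P3=M  mem[L1]=74
16. P0: load  L1  bus=[BusRd,Flush]  L1: P0=S P1=I P2=I P3=S  mem[L1]=98
17. P1: load  L0  bus=[-]  L0: P0=I P1=M P2=I P3=I  mem[L0]=23

invalidations = 2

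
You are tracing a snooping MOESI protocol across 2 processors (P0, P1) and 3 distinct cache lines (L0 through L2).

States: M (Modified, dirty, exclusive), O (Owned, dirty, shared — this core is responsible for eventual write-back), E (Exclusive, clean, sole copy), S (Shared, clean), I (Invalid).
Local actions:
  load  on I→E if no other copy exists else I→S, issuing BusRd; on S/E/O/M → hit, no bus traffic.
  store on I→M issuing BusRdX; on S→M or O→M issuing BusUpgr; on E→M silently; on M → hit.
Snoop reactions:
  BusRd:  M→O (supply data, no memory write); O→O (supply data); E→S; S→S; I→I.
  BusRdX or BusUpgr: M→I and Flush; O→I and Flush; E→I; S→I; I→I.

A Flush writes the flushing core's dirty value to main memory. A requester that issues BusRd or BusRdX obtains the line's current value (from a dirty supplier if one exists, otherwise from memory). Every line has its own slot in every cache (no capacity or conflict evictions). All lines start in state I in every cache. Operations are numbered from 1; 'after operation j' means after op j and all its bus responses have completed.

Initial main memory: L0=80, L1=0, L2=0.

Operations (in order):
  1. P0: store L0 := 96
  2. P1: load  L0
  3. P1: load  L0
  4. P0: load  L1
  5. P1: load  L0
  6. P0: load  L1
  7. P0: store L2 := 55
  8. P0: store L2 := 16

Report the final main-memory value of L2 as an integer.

memory[L2] = 0

1. P0: store L0 := 96  bus=[BusRdX]  L0: P0=M P1=I  mem[L0]=80
2. P1: load  L0  bus=[BusRd]  L0: P0=O P1=S  mem[L0]=80
3. P1: load  L0  bus=[-]  L0: P0=O P1=S  mem[L0]=80
4. P0: load  L1  bus=[BusRd]  L1: P0=E P1=I  mem[L1]=0
5. P1: load  L0  bus=[-]  L0: P0=O P1=S  mem[L0]=80
6. P0: load  L1  bus=[-]  L1: P0=E P1=I  mem[L1]=0
7. P0: store L2 := 55  bus=[BusRdX]  L2: P0=M P1=I  mem[L2]=0
8. P0: store L2 := 16  bus=[-]  L2: P0=M P1=I  mem[L2]=0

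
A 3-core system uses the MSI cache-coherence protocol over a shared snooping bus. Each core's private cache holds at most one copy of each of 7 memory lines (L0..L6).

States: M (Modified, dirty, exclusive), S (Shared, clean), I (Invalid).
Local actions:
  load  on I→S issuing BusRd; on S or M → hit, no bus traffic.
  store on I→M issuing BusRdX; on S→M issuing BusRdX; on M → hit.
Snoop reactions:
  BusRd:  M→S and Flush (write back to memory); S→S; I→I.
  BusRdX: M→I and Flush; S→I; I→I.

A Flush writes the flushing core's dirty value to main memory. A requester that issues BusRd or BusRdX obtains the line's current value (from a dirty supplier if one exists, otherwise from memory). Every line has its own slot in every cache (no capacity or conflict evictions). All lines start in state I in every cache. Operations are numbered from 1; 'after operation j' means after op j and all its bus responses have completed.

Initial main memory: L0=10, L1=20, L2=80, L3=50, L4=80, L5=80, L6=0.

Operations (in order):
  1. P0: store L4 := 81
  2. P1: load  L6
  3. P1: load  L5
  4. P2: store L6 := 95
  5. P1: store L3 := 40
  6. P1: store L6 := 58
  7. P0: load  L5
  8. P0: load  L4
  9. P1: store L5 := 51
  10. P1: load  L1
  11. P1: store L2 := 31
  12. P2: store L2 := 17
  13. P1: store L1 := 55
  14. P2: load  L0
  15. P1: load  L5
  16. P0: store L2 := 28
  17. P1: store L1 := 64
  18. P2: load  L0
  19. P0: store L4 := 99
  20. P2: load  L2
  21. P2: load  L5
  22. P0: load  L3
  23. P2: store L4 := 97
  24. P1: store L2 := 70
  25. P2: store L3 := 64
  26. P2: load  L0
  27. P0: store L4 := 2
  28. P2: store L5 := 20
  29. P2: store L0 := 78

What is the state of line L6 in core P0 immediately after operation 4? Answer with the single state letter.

state = I

[1] P0: store L4 := 81 | P0:M(81), P1:I, P2:I | bus: BusRdX
[2] P1: load  L6 | P0:I, P1:S(0), P2:I | bus: BusRd
[3] P1: load  L5 | P0:I, P1:S(80), P2:I | bus: BusRd
[4] P2: store L6 := 95 | P0:I, P1:I, P2:M(95) | bus: BusRdX
[5] P1: store L3 := 40 | P0:I, P1:M(40), P2:I | bus: BusRdX
[6] P1: store L6 := 58 | P0:I, P1:M(58), P2:I | bus: BusRdX,Flush
[7] P0: load  L5 | P0:S(80), P1:S(80), P2:I | bus: BusRd
[8] P0: load  L4 | P0:M(81), P1:I, P2:I | bus: none
[9] P1: store L5 := 51 | P0:I, P1:M(51), P2:I | bus: BusRdX
[10] P1: load  L1 | P0:I, P1:S(20), P2:I | bus: BusRd
[11] P1: store L2 := 31 | P0:I, P1:M(31), P2:I | bus: BusRdX
[12] P2: store L2 := 17 | P0:I, P1:I, P2:M(17) | bus: BusRdX,Flush
[13] P1: store L1 := 55 | P0:I, P1:M(55), P2:I | bus: BusRdX
[14] P2: load  L0 | P0:I, P1:I, P2:S(10) | bus: BusRd
[15] P1: load  L5 | P0:I, P1:M(51), P2:I | bus: none
[16] P0: store L2 := 28 | P0:M(28), P1:I, P2:I | bus: BusRdX,Flush
[17] P1: store L1 := 64 | P0:I, P1:M(64), P2:I | bus: none
[18] P2: load  L0 | P0:I, P1:I, P2:S(10) | bus: none
[19] P0: store L4 := 99 | P0:M(99), P1:I, P2:I | bus: none
[20] P2: load  L2 | P0:S(28), P1:I, P2:S(28) | bus: BusRd,Flush
[21] P2: load  L5 | P0:I, P1:S(51), P2:S(51) | bus: BusRd,Flush
[22] P0: load  L3 | P0:S(40), P1:S(40), P2:I | bus: BusRd,Flush
[23] P2: store L4 := 97 | P0:I, P1:I, P2:M(97) | bus: BusRdX,Flush
[24] P1: store L2 := 70 | P0:I, P1:M(70), P2:I | bus: BusRdX
[25] P2: store L3 := 64 | P0:I, P1:I, P2:M(64) | bus: BusRdX
[26] P2: load  L0 | P0:I, P1:I, P2:S(10) | bus: none
[27] P0: store L4 := 2 | P0:M(2), P1:I, P2:I | bus: BusRdX,Flush
[28] P2: store L5 := 20 | P0:I, P1:I, P2:M(20) | bus: BusRdX
[29] P2: store L0 := 78 | P0:I, P1:I, P2:M(78) | bus: BusRdX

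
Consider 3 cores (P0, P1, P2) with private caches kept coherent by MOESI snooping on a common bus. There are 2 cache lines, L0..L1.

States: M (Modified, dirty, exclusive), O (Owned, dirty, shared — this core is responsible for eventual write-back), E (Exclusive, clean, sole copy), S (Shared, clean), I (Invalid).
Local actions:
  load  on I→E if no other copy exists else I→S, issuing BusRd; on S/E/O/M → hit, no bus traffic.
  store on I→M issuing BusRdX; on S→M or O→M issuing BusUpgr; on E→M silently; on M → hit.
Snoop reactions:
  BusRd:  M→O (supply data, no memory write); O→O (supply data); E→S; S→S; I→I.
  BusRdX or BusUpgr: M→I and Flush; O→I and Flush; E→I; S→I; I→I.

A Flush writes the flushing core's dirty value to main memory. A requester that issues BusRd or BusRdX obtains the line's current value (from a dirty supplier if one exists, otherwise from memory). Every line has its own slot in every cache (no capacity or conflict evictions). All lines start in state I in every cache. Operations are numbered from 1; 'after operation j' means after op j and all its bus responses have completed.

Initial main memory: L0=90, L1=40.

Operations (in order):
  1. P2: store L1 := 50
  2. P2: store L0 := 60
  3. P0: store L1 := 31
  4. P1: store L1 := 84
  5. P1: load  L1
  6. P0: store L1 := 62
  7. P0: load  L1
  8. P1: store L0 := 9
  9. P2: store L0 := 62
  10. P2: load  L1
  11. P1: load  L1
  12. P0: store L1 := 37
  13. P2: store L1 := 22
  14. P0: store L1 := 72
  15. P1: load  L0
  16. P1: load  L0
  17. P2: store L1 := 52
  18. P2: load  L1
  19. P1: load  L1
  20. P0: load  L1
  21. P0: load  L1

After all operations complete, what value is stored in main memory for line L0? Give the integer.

memory[L0] = 9

1. P2: store L1 := 50  bus=[BusRdX]  L1: P0=I P1=I P2=M  mem[L1]=40
2. P2: store L0 := 60  bus=[BusRdX]  L0: P0=I P1=I P2=M  mem[L0]=90
3. P0: store L1 := 31  bus=[BusRdX,Flush]  L1: P0=M P1=I P2=I  mem[L1]=50
4. P1: store L1 := 84  bus=[BusRdX,Flush]  L1: P0=I P1=M P2=I  mem[L1]=31
5. P1: load  L1  bus=[-]  L1: P0=I P1=M P2=I  mem[L1]=31
6. P0: store L1 := 62  bus=[BusRdX,Flush]  L1: P0=M P1=I P2=I  mem[L1]=84
7. P0: load  L1  bus=[-]  L1: P0=M P1=I P2=I  mem[L1]=84
8. P1: store L0 := 9  bus=[BusRdX,Flush]  L0: P0=I P1=M P2=I  mem[L0]=60
9. P2: store L0 := 62  bus=[BusRdX,Flush]  L0: P0=I P1=I P2=M  mem[L0]=9
10. P2: load  L1  bus=[BusRd]  L1: P0=O P1=I P2=S  mem[L1]=84
11. P1: load  L1  bus=[BusRd]  L1: P0=O P1=S P2=S  mem[L1]=84
12. P0: store L1 := 37  bus=[BusUpgr]  L1: P0=M P1=I P2=I  mem[L1]=84
13. P2: store L1 := 22  bus=[BusRdX,Flush]  L1: P0=I P1=I P2=M  mem[L1]=37
14. P0: store L1 := 72  bus=[BusRdX,Flush]  L1: P0=M P1=I P2=I  mem[L1]=22
15. P1: load  L0  bus=[BusRd]  L0: P0=I P1=S P2=O  mem[L0]=9
16. P1: load  L0  bus=[-]  L0: P0=I P1=S P2=O  mem[L0]=9
17. P2: store L1 := 52  bus=[BusRdX,Flush]  L1: P0=I P1=I P2=M  mem[L1]=72
18. P2: load  L1  bus=[-]  L1: P0=I P1=I P2=M  mem[L1]=72
19. P1: load  L1  bus=[BusRd]  L1: P0=I P1=S P2=O  mem[L1]=72
20. P0: load  L1  bus=[BusRd]  L1: P0=S P1=S P2=O  mem[L1]=72
21. P0: load  L1  bus=[-]  L1: P0=S P1=S P2=O  mem[L1]=72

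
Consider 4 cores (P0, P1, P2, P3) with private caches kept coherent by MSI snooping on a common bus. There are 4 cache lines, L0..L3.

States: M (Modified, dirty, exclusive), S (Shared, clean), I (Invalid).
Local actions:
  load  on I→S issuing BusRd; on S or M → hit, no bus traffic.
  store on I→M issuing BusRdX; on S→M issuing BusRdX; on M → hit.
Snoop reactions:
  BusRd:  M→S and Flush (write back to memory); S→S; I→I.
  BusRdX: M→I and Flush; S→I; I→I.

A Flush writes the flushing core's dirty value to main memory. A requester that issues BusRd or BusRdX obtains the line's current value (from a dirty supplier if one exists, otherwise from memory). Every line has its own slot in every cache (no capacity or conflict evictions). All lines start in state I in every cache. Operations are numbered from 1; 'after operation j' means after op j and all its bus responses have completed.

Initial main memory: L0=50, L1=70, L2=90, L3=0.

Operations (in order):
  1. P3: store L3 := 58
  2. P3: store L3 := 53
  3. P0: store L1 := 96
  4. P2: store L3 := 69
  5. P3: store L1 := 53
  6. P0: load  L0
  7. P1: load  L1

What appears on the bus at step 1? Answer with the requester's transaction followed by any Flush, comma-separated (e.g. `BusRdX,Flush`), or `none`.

bus = BusRdX

step 1: P3: store L3 := 58  ⟶  IIIM  (L3)  txn=BusRdX  M[L3]=0
step 2: P3: store L3 := 53  ⟶  IIIM  (L3)  txn=∅  M[L3]=0
step 3: P0: store L1 := 96  ⟶  MIII  (L1)  txn=BusRdX  M[L1]=70
step 4: P2: store L3 := 69  ⟶  IIMI  (L3)  txn=BusRdX+Flush  M[L3]=53
step 5: P3: store L1 := 53  ⟶  IIIM  (L1)  txn=BusRdX+Flush  M[L1]=96
step 6: P0: load  L0  ⟶  SIII  (L0)  txn=BusRd  M[L0]=50
step 7: P1: load  L1  ⟶  ISIS  (L1)  txn=BusRd+Flush  M[L1]=53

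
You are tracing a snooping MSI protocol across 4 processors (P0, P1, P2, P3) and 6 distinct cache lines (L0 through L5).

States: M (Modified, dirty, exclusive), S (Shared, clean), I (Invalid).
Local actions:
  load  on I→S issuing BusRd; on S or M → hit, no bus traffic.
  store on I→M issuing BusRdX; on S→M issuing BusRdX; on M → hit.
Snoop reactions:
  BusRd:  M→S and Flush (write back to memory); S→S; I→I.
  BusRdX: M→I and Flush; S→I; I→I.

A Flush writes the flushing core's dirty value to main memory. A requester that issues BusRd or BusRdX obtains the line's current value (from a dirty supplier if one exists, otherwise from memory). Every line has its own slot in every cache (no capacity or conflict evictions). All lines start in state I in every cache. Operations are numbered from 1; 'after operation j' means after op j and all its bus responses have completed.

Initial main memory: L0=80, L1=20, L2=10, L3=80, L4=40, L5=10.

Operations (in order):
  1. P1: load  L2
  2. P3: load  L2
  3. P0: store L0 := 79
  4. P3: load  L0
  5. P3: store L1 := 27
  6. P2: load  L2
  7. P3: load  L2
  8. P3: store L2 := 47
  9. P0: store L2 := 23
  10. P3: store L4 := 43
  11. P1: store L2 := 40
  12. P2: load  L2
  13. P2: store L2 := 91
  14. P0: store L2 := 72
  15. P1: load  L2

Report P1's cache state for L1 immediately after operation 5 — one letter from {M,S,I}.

state = I

[1] P1: load  L2 | P0:I, P1:S(10), P2:I, P3:I | bus: BusRd
[2] P3: load  L2 | P0:I, P1:S(10), P2:I, P3:S(10) | bus: BusRd
[3] P0: store L0 := 79 | P0:M(79), P1:I, P2:I, P3:I | bus: BusRdX
[4] P3: load  L0 | P0:S(79), P1:I, P2:I, P3:S(79) | bus: BusRd,Flush
[5] P3: store L1 := 27 | P0:I, P1:I, P2:I, P3:M(27) | bus: BusRdX
[6] P2: load  L2 | P0:I, P1:S(10), P2:S(10), P3:S(10) | bus: BusRd
[7] P3: load  L2 | P0:I, P1:S(10), P2:S(10), P3:S(10) | bus: none
[8] P3: store L2 := 47 | P0:I, P1:I, P2:I, P3:M(47) | bus: BusRdX
[9] P0: store L2 := 23 | P0:M(23), P1:I, P2:I, P3:I | bus: BusRdX,Flush
[10] P3: store L4 := 43 | P0:I, P1:I, P2:I, P3:M(43) | bus: BusRdX
[11] P1: store L2 := 40 | P0:I, P1:M(40), P2:I, P3:I | bus: BusRdX,Flush
[12] P2: load  L2 | P0:I, P1:S(40), P2:S(40), P3:I | bus: BusRd,Flush
[13] P2: store L2 := 91 | P0:I, P1:I, P2:M(91), P3:I | bus: BusRdX
[14] P0: store L2 := 72 | P0:M(72), P1:I, P2:I, P3:I | bus: BusRdX,Flush
[15] P1: load  L2 | P0:S(72), P1:S(72), P2:I, P3:I | bus: BusRd,Flush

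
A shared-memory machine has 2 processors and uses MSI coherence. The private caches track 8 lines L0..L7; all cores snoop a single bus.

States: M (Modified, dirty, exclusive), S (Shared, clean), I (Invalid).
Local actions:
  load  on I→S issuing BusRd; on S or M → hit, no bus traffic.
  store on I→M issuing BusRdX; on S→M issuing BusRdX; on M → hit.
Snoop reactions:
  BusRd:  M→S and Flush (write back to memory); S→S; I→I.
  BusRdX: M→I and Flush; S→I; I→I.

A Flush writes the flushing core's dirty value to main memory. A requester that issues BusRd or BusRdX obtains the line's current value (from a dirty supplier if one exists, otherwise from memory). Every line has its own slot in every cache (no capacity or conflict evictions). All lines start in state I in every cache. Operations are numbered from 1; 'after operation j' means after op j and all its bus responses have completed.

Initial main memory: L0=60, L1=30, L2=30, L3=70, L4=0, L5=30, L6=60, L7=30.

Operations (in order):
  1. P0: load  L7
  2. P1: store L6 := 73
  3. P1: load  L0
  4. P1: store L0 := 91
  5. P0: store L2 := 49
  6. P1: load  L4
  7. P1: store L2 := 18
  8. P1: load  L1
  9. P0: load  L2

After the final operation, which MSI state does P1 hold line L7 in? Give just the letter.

state = I

[1] P0: load  L7 | P0:S(30), P1:I | bus: BusRd
[2] P1: store L6 := 73 | P0:I, P1:M(73) | bus: BusRdX
[3] P1: load  L0 | P0:I, P1:S(60) | bus: BusRd
[4] P1: store L0 := 91 | P0:I, P1:M(91) | bus: BusRdX
[5] P0: store L2 := 49 | P0:M(49), P1:I | bus: BusRdX
[6] P1: load  L4 | P0:I, P1:S(0) | bus: BusRd
[7] P1: store L2 := 18 | P0:I, P1:M(18) | bus: BusRdX,Flush
[8] P1: load  L1 | P0:I, P1:S(30) | bus: BusRd
[9] P0: load  L2 | P0:S(18), P1:S(18) | bus: BusRd,Flush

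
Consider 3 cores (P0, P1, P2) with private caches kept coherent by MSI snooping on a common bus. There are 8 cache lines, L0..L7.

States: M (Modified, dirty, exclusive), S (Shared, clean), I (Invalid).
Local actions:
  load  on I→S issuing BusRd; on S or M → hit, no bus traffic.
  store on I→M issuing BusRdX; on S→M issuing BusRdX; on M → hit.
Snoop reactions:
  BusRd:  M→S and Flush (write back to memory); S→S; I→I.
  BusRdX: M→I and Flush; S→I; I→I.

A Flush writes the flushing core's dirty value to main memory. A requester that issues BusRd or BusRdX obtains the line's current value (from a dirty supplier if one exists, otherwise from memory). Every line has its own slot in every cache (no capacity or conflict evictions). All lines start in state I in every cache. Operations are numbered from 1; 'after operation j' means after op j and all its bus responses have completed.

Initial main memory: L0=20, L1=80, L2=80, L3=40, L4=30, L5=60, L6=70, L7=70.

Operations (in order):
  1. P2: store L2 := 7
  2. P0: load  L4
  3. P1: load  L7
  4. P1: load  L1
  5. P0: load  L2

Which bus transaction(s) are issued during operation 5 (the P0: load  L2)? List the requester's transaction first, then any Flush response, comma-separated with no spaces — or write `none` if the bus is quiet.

step 1: P2: store L2 := 7  ⟶  IIM  (L2)  txn=BusRdX  M[L2]=80
step 2: P0: load  L4  ⟶  SII  (L4)  txn=BusRd  M[L4]=30
step 3: P1: load  L7  ⟶  ISI  (L7)  txn=BusRd  M[L7]=70
step 4: P1: load  L1  ⟶  ISI  (L1)  txn=BusRd  M[L1]=80
step 5: P0: load  L2  ⟶  SIS  (L2)  txn=BusRd+Flush  M[L2]=7

bus = BusRd,Flush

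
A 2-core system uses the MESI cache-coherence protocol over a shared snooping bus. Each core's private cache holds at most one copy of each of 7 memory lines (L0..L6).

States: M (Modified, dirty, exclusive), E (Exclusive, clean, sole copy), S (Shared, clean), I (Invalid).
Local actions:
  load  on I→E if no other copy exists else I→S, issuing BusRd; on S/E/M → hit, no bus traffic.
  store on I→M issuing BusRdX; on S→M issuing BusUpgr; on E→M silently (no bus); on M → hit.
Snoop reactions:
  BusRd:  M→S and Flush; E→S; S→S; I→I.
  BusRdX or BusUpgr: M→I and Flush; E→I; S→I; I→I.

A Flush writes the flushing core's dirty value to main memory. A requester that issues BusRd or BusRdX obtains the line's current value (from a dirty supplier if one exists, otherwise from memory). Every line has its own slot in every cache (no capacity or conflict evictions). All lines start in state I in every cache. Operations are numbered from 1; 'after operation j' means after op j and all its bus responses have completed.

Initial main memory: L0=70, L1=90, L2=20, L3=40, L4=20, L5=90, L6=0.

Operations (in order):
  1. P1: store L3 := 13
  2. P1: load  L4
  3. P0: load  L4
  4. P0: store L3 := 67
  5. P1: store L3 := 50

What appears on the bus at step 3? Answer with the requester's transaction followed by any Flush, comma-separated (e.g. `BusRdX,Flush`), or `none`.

bus = BusRd

[1] P1: store L3 := 13 | P0:I, P1:M(13) | bus: BusRdX
[2] P1: load  L4 | P0:I, P1:E(20) | bus: BusRd
[3] P0: load  L4 | P0:S(20), P1:S(20) | bus: BusRd
[4] P0: store L3 := 67 | P0:M(67), P1:I | bus: BusRdX,Flush
[5] P1: store L3 := 50 | P0:I, P1:M(50) | bus: BusRdX,Flush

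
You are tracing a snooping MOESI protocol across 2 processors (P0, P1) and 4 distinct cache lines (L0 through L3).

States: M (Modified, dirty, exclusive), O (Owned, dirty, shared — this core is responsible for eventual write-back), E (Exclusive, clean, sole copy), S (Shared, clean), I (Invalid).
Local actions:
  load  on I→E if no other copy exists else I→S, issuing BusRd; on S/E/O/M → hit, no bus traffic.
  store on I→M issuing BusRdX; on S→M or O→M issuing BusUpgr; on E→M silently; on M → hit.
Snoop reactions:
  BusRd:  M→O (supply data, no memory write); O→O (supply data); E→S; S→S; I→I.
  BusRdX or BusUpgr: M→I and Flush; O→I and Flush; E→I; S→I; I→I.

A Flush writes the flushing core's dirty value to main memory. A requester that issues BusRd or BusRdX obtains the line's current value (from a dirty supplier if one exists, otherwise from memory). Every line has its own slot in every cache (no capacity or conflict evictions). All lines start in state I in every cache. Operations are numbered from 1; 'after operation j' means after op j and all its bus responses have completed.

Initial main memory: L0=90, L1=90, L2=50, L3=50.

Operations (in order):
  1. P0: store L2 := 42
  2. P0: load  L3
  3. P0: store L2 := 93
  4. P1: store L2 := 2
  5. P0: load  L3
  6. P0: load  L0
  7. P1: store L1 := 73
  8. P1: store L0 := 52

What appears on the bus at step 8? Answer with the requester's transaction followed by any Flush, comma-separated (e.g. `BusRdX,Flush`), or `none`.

bus = BusRdX

[1] P0: store L2 := 42 | P0:M(42), P1:I | bus: BusRdX
[2] P0: load  L3 | P0:E(50), P1:I | bus: BusRd
[3] P0: store L2 := 93 | P0:M(93), P1:I | bus: none
[4] P1: store L2 := 2 | P0:I, P1:M(2) | bus: BusRdX,Flush
[5] P0: load  L3 | P0:E(50), P1:I | bus: none
[6] P0: load  L0 | P0:E(90), P1:I | bus: BusRd
[7] P1: store L1 := 73 | P0:I, P1:M(73) | bus: BusRdX
[8] P1: store L0 := 52 | P0:I, P1:M(52) | bus: BusRdX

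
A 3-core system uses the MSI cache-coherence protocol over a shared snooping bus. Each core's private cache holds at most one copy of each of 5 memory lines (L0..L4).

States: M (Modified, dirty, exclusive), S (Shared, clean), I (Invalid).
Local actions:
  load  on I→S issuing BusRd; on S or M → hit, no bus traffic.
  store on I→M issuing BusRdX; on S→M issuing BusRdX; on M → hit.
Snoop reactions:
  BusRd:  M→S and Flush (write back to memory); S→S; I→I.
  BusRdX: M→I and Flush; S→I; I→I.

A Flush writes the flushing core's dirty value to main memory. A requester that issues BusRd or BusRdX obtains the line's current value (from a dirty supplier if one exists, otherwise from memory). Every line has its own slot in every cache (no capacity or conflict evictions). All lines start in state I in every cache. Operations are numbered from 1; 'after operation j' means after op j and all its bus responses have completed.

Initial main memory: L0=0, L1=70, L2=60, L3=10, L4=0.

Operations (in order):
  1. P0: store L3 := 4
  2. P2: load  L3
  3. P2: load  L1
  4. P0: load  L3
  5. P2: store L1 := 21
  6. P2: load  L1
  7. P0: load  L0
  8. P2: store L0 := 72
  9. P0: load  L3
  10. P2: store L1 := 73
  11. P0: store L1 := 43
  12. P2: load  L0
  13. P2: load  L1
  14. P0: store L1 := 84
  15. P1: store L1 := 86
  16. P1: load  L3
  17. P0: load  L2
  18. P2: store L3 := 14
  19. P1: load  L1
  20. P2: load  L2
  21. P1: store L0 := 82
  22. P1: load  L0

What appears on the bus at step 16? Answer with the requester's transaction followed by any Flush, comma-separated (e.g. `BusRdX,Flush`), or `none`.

[1] P0: store L3 := 4 | P0:M(4), P1:I, P2:I | bus: BusRdX
[2] P2: load  L3 | P0:S(4), P1:I, P2:S(4) | bus: BusRd,Flush
[3] P2: load  L1 | P0:I, P1:I, P2:S(70) | bus: BusRd
[4] P0: load  L3 | P0:S(4), P1:I, P2:S(4) | bus: none
[5] P2: store L1 := 21 | P0:I, P1:I, P2:M(21) | bus: BusRdX
[6] P2: load  L1 | P0:I, P1:I, P2:M(21) | bus: none
[7] P0: load  L0 | P0:S(0), P1:I, P2:I | bus: BusRd
[8] P2: store L0 := 72 | P0:I, P1:I, P2:M(72) | bus: BusRdX
[9] P0: load  L3 | P0:S(4), P1:I, P2:S(4) | bus: none
[10] P2: store L1 := 73 | P0:I, P1:I, P2:M(73) | bus: none
[11] P0: store L1 := 43 | P0:M(43), P1:I, P2:I | bus: BusRdX,Flush
[12] P2: load  L0 | P0:I, P1:I, P2:M(72) | bus: none
[13] P2: load  L1 | P0:S(43), P1:I, P2:S(43) | bus: BusRd,Flush
[14] P0: store L1 := 84 | P0:M(84), P1:I, P2:I | bus: BusRdX
[15] P1: store L1 := 86 | P0:I, P1:M(86), P2:I | bus: BusRdX,Flush
[16] P1: load  L3 | P0:S(4), P1:S(4), P2:S(4) | bus: BusRd
[17] P0: load  L2 | P0:S(60), P1:I, P2:I | bus: BusRd
[18] P2: store L3 := 14 | P0:I, P1:I, P2:M(14) | bus: BusRdX
[19] P1: load  L1 | P0:I, P1:M(86), P2:I | bus: none
[20] P2: load  L2 | P0:S(60), P1:I, P2:S(60) | bus: BusRd
[21] P1: store L0 := 82 | P0:I, P1:M(82), P2:I | bus: BusRdX,Flush
[22] P1: load  L0 | P0:I, P1:M(82), P2:I | bus: none

bus = BusRd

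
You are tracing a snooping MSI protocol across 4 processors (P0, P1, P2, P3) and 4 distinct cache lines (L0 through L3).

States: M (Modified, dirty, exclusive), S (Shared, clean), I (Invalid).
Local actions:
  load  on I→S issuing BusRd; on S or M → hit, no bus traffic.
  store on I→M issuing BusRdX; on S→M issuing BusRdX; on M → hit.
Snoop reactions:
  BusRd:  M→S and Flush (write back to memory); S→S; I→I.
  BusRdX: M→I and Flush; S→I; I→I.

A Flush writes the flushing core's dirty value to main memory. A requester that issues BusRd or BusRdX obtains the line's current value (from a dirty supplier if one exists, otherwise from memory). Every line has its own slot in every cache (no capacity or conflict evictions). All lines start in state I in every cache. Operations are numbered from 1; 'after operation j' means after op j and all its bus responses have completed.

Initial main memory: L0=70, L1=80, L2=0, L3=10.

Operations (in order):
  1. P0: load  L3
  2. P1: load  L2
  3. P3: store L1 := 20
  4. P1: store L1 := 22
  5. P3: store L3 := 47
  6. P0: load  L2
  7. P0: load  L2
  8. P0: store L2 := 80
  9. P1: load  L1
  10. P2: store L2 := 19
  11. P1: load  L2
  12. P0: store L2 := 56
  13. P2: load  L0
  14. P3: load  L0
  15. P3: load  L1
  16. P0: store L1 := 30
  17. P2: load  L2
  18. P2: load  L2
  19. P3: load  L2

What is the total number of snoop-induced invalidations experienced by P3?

step 1: P0: load  L3  ⟶  SIII  (L3)  txn=BusRd  M[L3]=10
step 2: P1: load  L2  ⟶  ISII  (L2)  txn=BusRd  M[L2]=0
step 3: P3: store L1 := 20  ⟶  IIIM  (L1)  txn=BusRdX  M[L1]=80
step 4: P1: store L1 := 22  ⟶  IMII  (L1)  txn=BusRdX+Flush  M[L1]=20
step 5: P3: store L3 := 47  ⟶  IIIM  (L3)  txn=BusRdX  M[L3]=10
step 6: P0: load  L2  ⟶  SSII  (L2)  txn=BusRd  M[L2]=0
step 7: P0: load  L2  ⟶  SSII  (L2)  txn=∅  M[L2]=0
step 8: P0: store L2 := 80  ⟶  MIII  (L2)  txn=BusRdX  M[L2]=0
step 9: P1: load  L1  ⟶  IMII  (L1)  txn=∅  M[L1]=20
step 10: P2: store L2 := 19  ⟶  IIMI  (L2)  txn=BusRdX+Flush  M[L2]=80
step 11: P1: load  L2  ⟶  ISSI  (L2)  txn=BusRd+Flush  M[L2]=19
step 12: P0: store L2 := 56  ⟶  MIII  (L2)  txn=BusRdX  M[L2]=19
step 13: P2: load  L0  ⟶  IISI  (L0)  txn=BusRd  M[L0]=70
step 14: P3: load  L0  ⟶  IISS  (L0)  txn=BusRd  M[L0]=70
step 15: P3: load  L1  ⟶  ISIS  (L1)  txn=BusRd+Flush  M[L1]=22
step 16: P0: store L1 := 30  ⟶  MIII  (L1)  txn=BusRdX  M[L1]=22
step 17: P2: load  L2  ⟶  SISI  (L2)  txn=BusRd+Flush  M[L2]=56
step 18: P2: load  L2  ⟶  SISI  (L2)  txn=∅  M[L2]=56
step 19: P3: load  L2  ⟶  SISS  (L2)  txn=BusRd  M[L2]=56

invalidations = 2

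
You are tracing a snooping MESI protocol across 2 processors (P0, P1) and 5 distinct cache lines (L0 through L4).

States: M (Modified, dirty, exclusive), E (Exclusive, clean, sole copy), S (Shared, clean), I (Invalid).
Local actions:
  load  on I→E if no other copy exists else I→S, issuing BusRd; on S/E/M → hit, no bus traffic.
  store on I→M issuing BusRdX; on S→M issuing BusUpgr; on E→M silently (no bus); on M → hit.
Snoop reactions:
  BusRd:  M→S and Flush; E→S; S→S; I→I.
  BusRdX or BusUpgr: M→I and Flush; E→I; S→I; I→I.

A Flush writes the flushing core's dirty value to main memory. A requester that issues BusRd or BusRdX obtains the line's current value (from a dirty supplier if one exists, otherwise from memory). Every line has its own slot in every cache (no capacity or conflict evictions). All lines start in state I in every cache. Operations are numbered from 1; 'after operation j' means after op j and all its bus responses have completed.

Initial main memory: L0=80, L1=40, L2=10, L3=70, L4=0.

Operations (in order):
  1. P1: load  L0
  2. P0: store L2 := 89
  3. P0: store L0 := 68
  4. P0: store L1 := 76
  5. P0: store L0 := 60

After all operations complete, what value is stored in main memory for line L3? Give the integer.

1. P1: load  L0  bus=[BusRd]  L0: P0=I P1=E  mem[L0]=80
2. P0: store L2 := 89  bus=[BusRdX]  L2: P0=M P1=I  mem[L2]=10
3. P0: store L0 := 68  bus=[BusRdX]  L0: P0=M P1=I  mem[L0]=80
4. P0: store L1 := 76  bus=[BusRdX]  L1: P0=M P1=I  mem[L1]=40
5. P0: store L0 := 60  bus=[-]  L0: P0=M P1=I  mem[L0]=80

memory[L3] = 70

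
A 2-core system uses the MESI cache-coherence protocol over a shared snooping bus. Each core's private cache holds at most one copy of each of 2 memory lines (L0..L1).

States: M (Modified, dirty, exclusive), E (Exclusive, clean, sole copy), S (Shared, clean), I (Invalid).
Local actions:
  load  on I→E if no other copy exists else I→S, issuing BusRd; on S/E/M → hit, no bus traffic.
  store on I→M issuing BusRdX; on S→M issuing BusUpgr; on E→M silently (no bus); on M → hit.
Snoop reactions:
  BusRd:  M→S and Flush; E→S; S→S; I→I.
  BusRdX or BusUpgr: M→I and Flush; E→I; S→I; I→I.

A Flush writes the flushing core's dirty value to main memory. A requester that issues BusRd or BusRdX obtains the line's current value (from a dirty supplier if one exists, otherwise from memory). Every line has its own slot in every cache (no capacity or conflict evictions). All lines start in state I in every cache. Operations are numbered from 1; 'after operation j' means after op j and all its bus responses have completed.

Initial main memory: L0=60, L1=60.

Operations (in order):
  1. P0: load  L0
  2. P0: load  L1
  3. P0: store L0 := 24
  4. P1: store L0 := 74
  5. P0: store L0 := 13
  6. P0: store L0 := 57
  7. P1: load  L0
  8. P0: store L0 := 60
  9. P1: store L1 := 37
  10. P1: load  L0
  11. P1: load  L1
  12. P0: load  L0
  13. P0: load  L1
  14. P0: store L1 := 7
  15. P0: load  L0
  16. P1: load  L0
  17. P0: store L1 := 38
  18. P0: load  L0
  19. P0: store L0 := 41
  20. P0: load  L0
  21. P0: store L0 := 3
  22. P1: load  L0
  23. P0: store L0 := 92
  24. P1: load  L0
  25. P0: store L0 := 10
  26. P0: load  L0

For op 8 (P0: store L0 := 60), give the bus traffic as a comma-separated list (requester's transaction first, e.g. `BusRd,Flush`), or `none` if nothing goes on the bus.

  op1 P0: load  L0 → E/I on L0; bus BusRd; mem=60
  op2 P0: load  L1 → E/I on L1; bus BusRd; mem=60
  op3 P0: store L0 := 24 → M/I on L0; bus (none); mem=60
  op4 P1: store L0 := 74 → I/M on L0; bus BusRdX Flush; mem=24
  op5 P0: store L0 := 13 → M/I on L0; bus BusRdX Flush; mem=74
  op6 P0: store L0 := 57 → M/I on L0; bus (none); mem=74
  op7 P1: load  L0 → S/S on L0; bus BusRd Flush; mem=57
  op8 P0: store L0 := 60 → M/I on L0; bus BusUpgr; mem=57
  op9 P1: store L1 := 37 → I/M on L1; bus BusRdX; mem=60
  op10 P1: load  L0 → S/S on L0; bus BusRd Flush; mem=60
  op11 P1: load  L1 → I/M on L1; bus (none); mem=60
  op12 P0: load  L0 → S/S on L0; bus (none); mem=60
  op13 P0: load  L1 → S/S on L1; bus BusRd Flush; mem=37
  op14 P0: store L1 := 7 → M/I on L1; bus BusUpgr; mem=37
  op15 P0: load  L0 → S/S on L0; bus (none); mem=60
  op16 P1: load  L0 → S/S on L0; bus (none); mem=60
  op17 P0: store L1 := 38 → M/I on L1; bus (none); mem=37
  op18 P0: load  L0 → S/S on L0; bus (none); mem=60
  op19 P0: store L0 := 41 → M/I on L0; bus BusUpgr; mem=60
  op20 P0: load  L0 → M/I on L0; bus (none); mem=60
  op21 P0: store L0 := 3 → M/I on L0; bus (none); mem=60
  op22 P1: load  L0 → S/S on L0; bus BusRd Flush; mem=3
  op23 P0: store L0 := 92 → M/I on L0; bus BusUpgr; mem=3
  op24 P1: load  L0 → S/S on L0; bus BusRd Flush; mem=92
  op25 P0: store L0 := 10 → M/I on L0; bus BusUpgr; mem=92
  op26 P0: load  L0 → M/I on L0; bus (none); mem=92

bus = BusUpgr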